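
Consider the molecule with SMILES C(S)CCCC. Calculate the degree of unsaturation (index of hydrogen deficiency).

Atom tally by fragment:
  HSCH2 → C:1 H:3 S:1
  CH2 → C:1 H:2
  CH2 → C:1 H:2
  CH2 → C:1 H:2
  CH3 → C:1 H:3
Element totals:
  C: 5
  H: 12
  S: 1
Molecular formula: C5H12S.
DoU = (2C + 2 + N − H − X) / 2 = (2·5 + 2 + 0 − 12 − 0) / 2 = 0.

0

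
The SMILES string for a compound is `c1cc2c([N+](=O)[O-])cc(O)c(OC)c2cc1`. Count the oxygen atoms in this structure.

Atom tally by fragment:
  naphthalene ring system core → C:10 H:8
  (− 3 ring H displaced by substituents)
  + NO2 → N:1 O:2
  + OH → O:1 H:1
  + OCH3 → C:1 H:3 O:1
Element totals:
  C: 11
  H: 9
  N: 1
  O: 4

4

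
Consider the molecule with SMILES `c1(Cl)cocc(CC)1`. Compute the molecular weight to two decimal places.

130.57 g/mol

Atom tally by fragment:
  furan ring core → C:4 H:4 O:1
  (− 2 ring H displaced by substituents)
  + Cl → Cl:1
  + C2H5 → C:2 H:5
Element totals:
  C: 6
  H: 7
  Cl: 1
  O: 1
Molecular formula: C6H7ClO.
  M = 6(12.011) + 7(1.008) + 35.45 + 15.999
    = 72.066 + 7.056 + 35.450 + 15.999 = 130.571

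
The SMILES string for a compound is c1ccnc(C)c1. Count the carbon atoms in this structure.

Atom tally by fragment:
  pyridine ring core → C:5 H:5 N:1
  (− 1 ring H displaced by substituents)
  + CH3 → C:1 H:3
Element totals:
  C: 6
  H: 7
  N: 1

6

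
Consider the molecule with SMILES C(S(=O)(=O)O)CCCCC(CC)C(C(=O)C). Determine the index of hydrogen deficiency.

Atom tally by fragment:
  HO3SCH2 → C:1 H:3 S:1 O:3
  CH2 → C:1 H:2
  CH2 → C:1 H:2
  CH2 → C:1 H:2
  CH2 → C:1 H:2
  CH(C2H5) → C:3 H:6
  CH2COCH3 → C:3 H:5 O:1
Element totals:
  C: 11
  H: 22
  O: 4
  S: 1
Molecular formula: C11H22O4S.
DoU = (2C + 2 + N − H − X) / 2 = (2·11 + 2 + 0 − 22 − 0) / 2 = 1.

1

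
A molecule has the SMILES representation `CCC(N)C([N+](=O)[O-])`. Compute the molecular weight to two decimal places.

118.14 g/mol

Atom tally by fragment:
  CH3 → C:1 H:3
  CH2 → C:1 H:2
  CH(NH2) → C:1 H:3 N:1
  CH2NO2 → C:1 H:2 N:1 O:2
Element totals:
  C: 4
  H: 10
  N: 2
  O: 2
Molecular formula: C4H10N2O2.
  M = 4(12.011) + 10(1.008) + 2(14.007) + 2(15.999)
    = 48.044 + 10.080 + 28.014 + 31.998 = 118.136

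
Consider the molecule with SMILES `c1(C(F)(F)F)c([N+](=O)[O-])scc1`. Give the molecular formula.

C5H2F3NO2S

Atom tally by fragment:
  thiophene ring core → C:4 H:4 S:1
  (− 2 ring H displaced by substituents)
  + CF3 → C:1 F:3
  + NO2 → N:1 O:2
Element totals:
  C: 5
  H: 2
  F: 3
  N: 1
  O: 2
  S: 1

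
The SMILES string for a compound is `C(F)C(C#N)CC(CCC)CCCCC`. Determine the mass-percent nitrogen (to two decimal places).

Atom tally by fragment:
  FCH2 → C:1 H:2 F:1
  CH(CN) → C:2 H:1 N:1
  CH2 → C:1 H:2
  CH(CH2CH2CH3) → C:4 H:8
  CH2 → C:1 H:2
  CH2 → C:1 H:2
  CH2 → C:1 H:2
  CH2 → C:1 H:2
  CH3 → C:1 H:3
Element totals:
  C: 13
  H: 24
  F: 1
  N: 1
Molecular formula: C13H24FN.
Molar mass = 213.340 g/mol.
Mass from N: 1 × 14.007 = 14.007 g/mol.
%N = 14.007 / 213.340 × 100 = 6.57%.

6.57%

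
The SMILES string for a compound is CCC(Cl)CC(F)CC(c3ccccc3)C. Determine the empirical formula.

Atom tally by fragment:
  CH3 → C:1 H:3
  CH2 → C:1 H:2
  CH(Cl) → C:1 H:1 Cl:1
  CH2 → C:1 H:2
  CH(F) → C:1 H:1 F:1
  CH2 → C:1 H:2
  CH(C6H5) → C:7 H:6
  CH3 → C:1 H:3
Element totals:
  C: 14
  H: 20
  Cl: 1
  F: 1
Molecular formula: C14H20ClF.
gcd of subscripts (14, 1, 1, 20) = 1, so the empirical formula equals the molecular formula.

C14H20ClF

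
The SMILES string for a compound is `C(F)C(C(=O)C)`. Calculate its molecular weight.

Atom tally by fragment:
  FCH2 → C:1 H:2 F:1
  CH2COCH3 → C:3 H:5 O:1
Element totals:
  C: 4
  H: 7
  F: 1
  O: 1
Molecular formula: C4H7FO.
  M = 4(12.011) + 7(1.008) + 18.998 + 15.999
    = 48.044 + 7.056 + 18.998 + 15.999 = 90.097

90.10 g/mol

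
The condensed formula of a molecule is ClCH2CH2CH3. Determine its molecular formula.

C3H7Cl

Atom tally by fragment:
  ClCH2 → C:1 H:2 Cl:1
  CH2 → C:1 H:2
  CH3 → C:1 H:3
Element totals:
  C: 3
  H: 7
  Cl: 1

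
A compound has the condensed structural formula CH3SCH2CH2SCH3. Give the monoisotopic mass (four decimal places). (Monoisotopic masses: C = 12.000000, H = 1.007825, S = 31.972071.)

122.0224

Element totals:
  C: 4
  H: 10
  S: 2
Molecular formula: C4H10S2.
  M = 4(12.0) + 10(1.007825) + 2(31.972071)
    = 48.000000 + 10.078250 + 63.944142 = 122.022392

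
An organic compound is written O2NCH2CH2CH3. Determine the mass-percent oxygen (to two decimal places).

Atom tally by fragment:
  O2NCH2 → C:1 H:2 N:1 O:2
  CH2 → C:1 H:2
  CH3 → C:1 H:3
Element totals:
  C: 3
  H: 7
  N: 1
  O: 2
Molecular formula: C3H7NO2.
Molar mass = 89.094 g/mol.
Mass from O: 2 × 15.999 = 31.998 g/mol.
%O = 31.998 / 89.094 × 100 = 35.91%.

35.91%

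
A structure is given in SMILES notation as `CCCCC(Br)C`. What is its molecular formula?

C6H13Br

Atom tally by fragment:
  CH3 → C:1 H:3
  CH2 → C:1 H:2
  CH2 → C:1 H:2
  CH2 → C:1 H:2
  CH(Br) → C:1 H:1 Br:1
  CH3 → C:1 H:3
Element totals:
  C: 6
  H: 13
  Br: 1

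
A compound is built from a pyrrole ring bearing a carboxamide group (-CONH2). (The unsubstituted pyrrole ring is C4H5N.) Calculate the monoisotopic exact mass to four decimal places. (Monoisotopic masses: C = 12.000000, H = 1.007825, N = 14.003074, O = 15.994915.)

110.0480

Atom tally by fragment:
  pyrrole ring core → C:4 H:5 N:1
  (− 1 ring H displaced by substituents)
  + CONH2 → C:1 H:2 O:1 N:1
Element totals:
  C: 5
  H: 6
  N: 2
  O: 1
Molecular formula: C5H6N2O.
  M = 5(12.0) + 6(1.007825) + 2(14.003074) + 15.994915
    = 60.000000 + 6.046950 + 28.006148 + 15.994915 = 110.048013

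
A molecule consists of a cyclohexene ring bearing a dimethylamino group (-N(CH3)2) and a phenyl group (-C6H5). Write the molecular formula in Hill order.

Atom tally by fragment:
  cyclohexene ring core → C:6 H:10
  (− 2 ring H displaced by substituents)
  + N(CH3)2 → N:1 C:2 H:6
  + C6H5 → C:6 H:5
Element totals:
  C: 14
  H: 19
  N: 1

C14H19N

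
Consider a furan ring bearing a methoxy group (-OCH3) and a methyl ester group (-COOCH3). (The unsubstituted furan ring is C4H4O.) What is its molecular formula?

Atom tally by fragment:
  furan ring core → C:4 H:4 O:1
  (− 2 ring H displaced by substituents)
  + OCH3 → C:1 H:3 O:1
  + COOCH3 → C:2 H:3 O:2
Element totals:
  C: 7
  H: 8
  O: 4

C7H8O4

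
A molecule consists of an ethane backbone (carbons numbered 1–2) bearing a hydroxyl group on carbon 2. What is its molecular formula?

C2H6O

Atom tally by fragment:
  CH3 → C:1 H:3
  CH2OH → C:1 H:3 O:1
Element totals:
  C: 2
  H: 6
  O: 1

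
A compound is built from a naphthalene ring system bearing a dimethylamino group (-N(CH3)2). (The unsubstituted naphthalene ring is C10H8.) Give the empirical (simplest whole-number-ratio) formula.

C12H13N

Atom tally by fragment:
  naphthalene ring system core → C:10 H:8
  (− 1 ring H displaced by substituents)
  + N(CH3)2 → N:1 C:2 H:6
Element totals:
  C: 12
  H: 13
  N: 1
Molecular formula: C12H13N.
gcd of subscripts (12, 13, 1) = 1, so the empirical formula equals the molecular formula.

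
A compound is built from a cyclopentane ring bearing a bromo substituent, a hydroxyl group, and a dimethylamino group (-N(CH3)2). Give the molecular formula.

Atom tally by fragment:
  cyclopentane ring core → C:5 H:10
  (− 3 ring H displaced by substituents)
  + Br → Br:1
  + OH → O:1 H:1
  + N(CH3)2 → N:1 C:2 H:6
Element totals:
  C: 7
  H: 14
  Br: 1
  N: 1
  O: 1

C7H14BrNO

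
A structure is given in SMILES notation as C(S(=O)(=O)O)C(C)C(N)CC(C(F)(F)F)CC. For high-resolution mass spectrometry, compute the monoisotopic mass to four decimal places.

277.0959

Atom tally by fragment:
  HO3SCH2 → C:1 H:3 S:1 O:3
  CH(CH3) → C:2 H:4
  CH(NH2) → C:1 H:3 N:1
  CH2 → C:1 H:2
  CH(CF3) → C:2 H:1 F:3
  CH2 → C:1 H:2
  CH3 → C:1 H:3
Element totals:
  C: 9
  H: 18
  F: 3
  N: 1
  O: 3
  S: 1
Molecular formula: C9H18F3NO3S.
  M = 9(12.0) + 18(1.007825) + 3(18.998403) + 14.003074 + 3(15.994915) + 31.972071
    = 108.000000 + 18.140850 + 56.995209 + 14.003074 + 47.984745 + 31.972071 = 277.095949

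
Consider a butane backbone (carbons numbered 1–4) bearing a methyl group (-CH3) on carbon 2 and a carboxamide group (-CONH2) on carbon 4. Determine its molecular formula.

Atom tally by fragment:
  CH3 → C:1 H:3
  CH(CH3) → C:2 H:4
  CH2 → C:1 H:2
  CH2CONH2 → C:2 H:4 O:1 N:1
Element totals:
  C: 6
  H: 13
  N: 1
  O: 1

C6H13NO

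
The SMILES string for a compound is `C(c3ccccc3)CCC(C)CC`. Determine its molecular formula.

C13H20

Atom tally by fragment:
  C6H5CH2 → C:7 H:7
  CH2 → C:1 H:2
  CH2 → C:1 H:2
  CH(CH3) → C:2 H:4
  CH2 → C:1 H:2
  CH3 → C:1 H:3
Element totals:
  C: 13
  H: 20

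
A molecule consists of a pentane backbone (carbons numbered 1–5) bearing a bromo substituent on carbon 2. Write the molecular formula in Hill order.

Atom tally by fragment:
  CH3 → C:1 H:3
  CH(Br) → C:1 H:1 Br:1
  CH2 → C:1 H:2
  CH2 → C:1 H:2
  CH3 → C:1 H:3
Element totals:
  C: 5
  H: 11
  Br: 1

C5H11Br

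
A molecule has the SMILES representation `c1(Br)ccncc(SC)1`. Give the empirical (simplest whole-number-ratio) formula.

C6H6BrNS

Atom tally by fragment:
  pyridine ring core → C:5 H:5 N:1
  (− 2 ring H displaced by substituents)
  + Br → Br:1
  + SCH3 → C:1 H:3 S:1
Element totals:
  C: 6
  H: 6
  Br: 1
  N: 1
  S: 1
Molecular formula: C6H6BrNS.
gcd of subscripts (1, 6, 6, 1, 1) = 1, so the empirical formula equals the molecular formula.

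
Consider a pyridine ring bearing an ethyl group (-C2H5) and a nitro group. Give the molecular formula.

Atom tally by fragment:
  pyridine ring core → C:5 H:5 N:1
  (− 2 ring H displaced by substituents)
  + C2H5 → C:2 H:5
  + NO2 → N:1 O:2
Element totals:
  C: 7
  H: 8
  N: 2
  O: 2

C7H8N2O2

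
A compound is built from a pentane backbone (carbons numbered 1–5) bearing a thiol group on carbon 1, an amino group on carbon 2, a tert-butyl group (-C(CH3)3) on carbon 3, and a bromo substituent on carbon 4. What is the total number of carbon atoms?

9

Atom tally by fragment:
  HSCH2 → C:1 H:3 S:1
  CH(NH2) → C:1 H:3 N:1
  CH(C(CH3)3) → C:5 H:10
  CH(Br) → C:1 H:1 Br:1
  CH3 → C:1 H:3
Element totals:
  C: 9
  H: 20
  Br: 1
  N: 1
  S: 1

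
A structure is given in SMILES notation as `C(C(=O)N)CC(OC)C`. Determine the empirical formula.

Atom tally by fragment:
  H2NOCCH2 → C:2 H:4 O:1 N:1
  CH2 → C:1 H:2
  CH(OCH3) → C:2 H:4 O:1
  CH3 → C:1 H:3
Element totals:
  C: 6
  H: 13
  N: 1
  O: 2
Molecular formula: C6H13NO2.
gcd of subscripts (6, 13, 1, 2) = 1, so the empirical formula equals the molecular formula.

C6H13NO2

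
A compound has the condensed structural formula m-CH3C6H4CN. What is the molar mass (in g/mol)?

Element totals:
  C: 8
  H: 7
  N: 1
Molecular formula: C8H7N.
  M = 8(12.011) + 7(1.008) + 14.007
    = 96.088 + 7.056 + 14.007 = 117.151

117.15 g/mol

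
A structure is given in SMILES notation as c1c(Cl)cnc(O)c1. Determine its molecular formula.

C5H4ClNO

Atom tally by fragment:
  pyridine ring core → C:5 H:5 N:1
  (− 2 ring H displaced by substituents)
  + Cl → Cl:1
  + OH → O:1 H:1
Element totals:
  C: 5
  H: 4
  Cl: 1
  N: 1
  O: 1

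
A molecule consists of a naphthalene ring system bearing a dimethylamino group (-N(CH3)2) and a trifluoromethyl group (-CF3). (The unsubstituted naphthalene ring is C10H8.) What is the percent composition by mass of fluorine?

23.82%

Atom tally by fragment:
  naphthalene ring system core → C:10 H:8
  (− 2 ring H displaced by substituents)
  + N(CH3)2 → N:1 C:2 H:6
  + CF3 → C:1 F:3
Element totals:
  C: 13
  H: 12
  F: 3
  N: 1
Molecular formula: C13H12F3N.
Molar mass = 239.240 g/mol.
Mass from F: 3 × 18.998 = 56.994 g/mol.
%F = 56.994 / 239.240 × 100 = 23.82%.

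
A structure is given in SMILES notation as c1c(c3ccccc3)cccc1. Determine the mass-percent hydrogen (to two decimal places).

Atom tally by fragment:
  benzene ring core → C:6 H:6
  (− 1 ring H displaced by substituents)
  + C6H5 → C:6 H:5
Element totals:
  C: 12
  H: 10
Molecular formula: C12H10.
Molar mass = 154.212 g/mol.
Mass from H: 10 × 1.008 = 10.080 g/mol.
%H = 10.080 / 154.212 × 100 = 6.54%.

6.54%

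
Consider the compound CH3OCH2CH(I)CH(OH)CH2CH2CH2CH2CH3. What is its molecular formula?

Atom tally by fragment:
  CH3OCH2 → C:2 H:5 O:1
  CH(I) → C:1 H:1 I:1
  CH(OH) → C:1 H:2 O:1
  CH2 → C:1 H:2
  CH2 → C:1 H:2
  CH2 → C:1 H:2
  CH2 → C:1 H:2
  CH3 → C:1 H:3
Element totals:
  C: 9
  H: 19
  I: 1
  O: 2

C9H19IO2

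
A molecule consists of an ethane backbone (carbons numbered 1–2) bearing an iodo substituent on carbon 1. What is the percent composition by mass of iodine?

Atom tally by fragment:
  ICH2 → C:1 H:2 I:1
  CH3 → C:1 H:3
Element totals:
  C: 2
  H: 5
  I: 1
Molecular formula: C2H5I.
Molar mass = 155.966 g/mol.
Mass from I: 1 × 126.904 = 126.904 g/mol.
%I = 126.904 / 155.966 × 100 = 81.37%.

81.37%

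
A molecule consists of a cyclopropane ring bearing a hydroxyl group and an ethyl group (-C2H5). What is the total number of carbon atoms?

5

Atom tally by fragment:
  cyclopropane ring core → C:3 H:6
  (− 2 ring H displaced by substituents)
  + OH → O:1 H:1
  + C2H5 → C:2 H:5
Element totals:
  C: 5
  H: 10
  O: 1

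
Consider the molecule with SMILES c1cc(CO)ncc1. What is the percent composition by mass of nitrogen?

12.84%

Atom tally by fragment:
  pyridine ring core → C:5 H:5 N:1
  (− 1 ring H displaced by substituents)
  + CH2OH → C:1 H:3 O:1
Element totals:
  C: 6
  H: 7
  N: 1
  O: 1
Molecular formula: C6H7NO.
Molar mass = 109.128 g/mol.
Mass from N: 1 × 14.007 = 14.007 g/mol.
%N = 14.007 / 109.128 × 100 = 12.84%.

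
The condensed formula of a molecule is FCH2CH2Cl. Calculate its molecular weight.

82.50 g/mol

Atom tally by fragment:
  FCH2 → C:1 H:2 F:1
  CH2Cl → C:1 H:2 Cl:1
Element totals:
  C: 2
  H: 4
  Cl: 1
  F: 1
Molecular formula: C2H4ClF.
  M = 2(12.011) + 4(1.008) + 35.45 + 18.998
    = 24.022 + 4.032 + 35.450 + 18.998 = 82.502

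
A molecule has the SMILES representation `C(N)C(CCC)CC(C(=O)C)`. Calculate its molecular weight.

Atom tally by fragment:
  H2NCH2 → C:1 H:4 N:1
  CH(CH2CH2CH3) → C:4 H:8
  CH2 → C:1 H:2
  CH2COCH3 → C:3 H:5 O:1
Element totals:
  C: 9
  H: 19
  N: 1
  O: 1
Molecular formula: C9H19NO.
  M = 9(12.011) + 19(1.008) + 14.007 + 15.999
    = 108.099 + 19.152 + 14.007 + 15.999 = 157.257

157.26 g/mol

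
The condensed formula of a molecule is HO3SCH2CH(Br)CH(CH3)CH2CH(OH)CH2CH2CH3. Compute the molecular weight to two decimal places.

303.21 g/mol

Atom tally by fragment:
  HO3SCH2 → C:1 H:3 S:1 O:3
  CH(Br) → C:1 H:1 Br:1
  CH(CH3) → C:2 H:4
  CH2 → C:1 H:2
  CH(OH) → C:1 H:2 O:1
  CH2 → C:1 H:2
  CH2 → C:1 H:2
  CH3 → C:1 H:3
Element totals:
  C: 9
  H: 19
  Br: 1
  O: 4
  S: 1
Molecular formula: C9H19BrO4S.
  M = 9(12.011) + 19(1.008) + 79.904 + 4(15.999) + 32.06
    = 108.099 + 19.152 + 79.904 + 63.996 + 32.060 = 303.211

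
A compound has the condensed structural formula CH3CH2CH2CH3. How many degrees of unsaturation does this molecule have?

0

Atom tally by fragment:
  CH3 → C:1 H:3
  CH2 → C:1 H:2
  CH2 → C:1 H:2
  CH3 → C:1 H:3
Element totals:
  C: 4
  H: 10
Molecular formula: C4H10.
DoU = (2C + 2 + N − H − X) / 2 = (2·4 + 2 + 0 − 10 − 0) / 2 = 0.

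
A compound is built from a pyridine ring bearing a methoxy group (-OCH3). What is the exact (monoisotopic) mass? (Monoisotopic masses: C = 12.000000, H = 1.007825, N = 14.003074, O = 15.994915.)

Atom tally by fragment:
  pyridine ring core → C:5 H:5 N:1
  (− 1 ring H displaced by substituents)
  + OCH3 → C:1 H:3 O:1
Element totals:
  C: 6
  H: 7
  N: 1
  O: 1
Molecular formula: C6H7NO.
  M = 6(12.0) + 7(1.007825) + 14.003074 + 15.994915
    = 72.000000 + 7.054775 + 14.003074 + 15.994915 = 109.052764

109.0528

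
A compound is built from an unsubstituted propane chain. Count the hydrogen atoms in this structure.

8

Atom tally by fragment:
  CH3 → C:1 H:3
  CH2 → C:1 H:2
  CH3 → C:1 H:3
Element totals:
  C: 3
  H: 8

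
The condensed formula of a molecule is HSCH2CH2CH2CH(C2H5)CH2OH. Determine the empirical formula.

Atom tally by fragment:
  HSCH2 → C:1 H:3 S:1
  CH2 → C:1 H:2
  CH2 → C:1 H:2
  CH(C2H5) → C:3 H:6
  CH2OH → C:1 H:3 O:1
Element totals:
  C: 7
  H: 16
  O: 1
  S: 1
Molecular formula: C7H16OS.
gcd of subscripts (7, 16, 1, 1) = 1, so the empirical formula equals the molecular formula.

C7H16OS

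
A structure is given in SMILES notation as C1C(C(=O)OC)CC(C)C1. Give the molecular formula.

Atom tally by fragment:
  cyclopentane ring core → C:5 H:10
  (− 2 ring H displaced by substituents)
  + COOCH3 → C:2 H:3 O:2
  + CH3 → C:1 H:3
Element totals:
  C: 8
  H: 14
  O: 2

C8H14O2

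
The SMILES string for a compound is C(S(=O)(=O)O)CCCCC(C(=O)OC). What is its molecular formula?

C8H16O5S

Atom tally by fragment:
  HO3SCH2 → C:1 H:3 S:1 O:3
  CH2 → C:1 H:2
  CH2 → C:1 H:2
  CH2 → C:1 H:2
  CH2 → C:1 H:2
  CH2COOCH3 → C:3 H:5 O:2
Element totals:
  C: 8
  H: 16
  O: 5
  S: 1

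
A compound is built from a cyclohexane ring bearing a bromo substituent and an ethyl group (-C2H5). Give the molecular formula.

C8H15Br

Atom tally by fragment:
  cyclohexane ring core → C:6 H:12
  (− 2 ring H displaced by substituents)
  + Br → Br:1
  + C2H5 → C:2 H:5
Element totals:
  C: 8
  H: 15
  Br: 1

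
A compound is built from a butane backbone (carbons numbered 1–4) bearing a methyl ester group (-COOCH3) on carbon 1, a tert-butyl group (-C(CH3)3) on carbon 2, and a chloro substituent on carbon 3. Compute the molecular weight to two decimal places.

Atom tally by fragment:
  CH3OOCCH2 → C:3 H:5 O:2
  CH(C(CH3)3) → C:5 H:10
  CH(Cl) → C:1 H:1 Cl:1
  CH3 → C:1 H:3
Element totals:
  C: 10
  H: 19
  Cl: 1
  O: 2
Molecular formula: C10H19ClO2.
  M = 10(12.011) + 19(1.008) + 35.45 + 2(15.999)
    = 120.110 + 19.152 + 35.450 + 31.998 = 206.710

206.71 g/mol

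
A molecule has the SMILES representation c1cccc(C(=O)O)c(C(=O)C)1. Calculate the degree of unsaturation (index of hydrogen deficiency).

6

Atom tally by fragment:
  benzene ring core → C:6 H:6
  (− 2 ring H displaced by substituents)
  + COOH → C:1 H:1 O:2
  + COCH3 → C:2 H:3 O:1
Element totals:
  C: 9
  H: 8
  O: 3
Molecular formula: C9H8O3.
DoU = (2C + 2 + N − H − X) / 2 = (2·9 + 2 + 0 − 8 − 0) / 2 = 6.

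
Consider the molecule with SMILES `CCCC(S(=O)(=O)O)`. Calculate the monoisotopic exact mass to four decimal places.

138.0351

Atom tally by fragment:
  CH3 → C:1 H:3
  CH2 → C:1 H:2
  CH2 → C:1 H:2
  CH2SO3H → C:1 H:3 S:1 O:3
Element totals:
  C: 4
  H: 10
  O: 3
  S: 1
Molecular formula: C4H10O3S.
  M = 4(12.0) + 10(1.007825) + 3(15.994915) + 31.972071
    = 48.000000 + 10.078250 + 47.984745 + 31.972071 = 138.035066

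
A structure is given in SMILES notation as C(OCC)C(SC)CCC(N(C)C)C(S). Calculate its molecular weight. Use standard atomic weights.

251.45 g/mol

Atom tally by fragment:
  C2H5OCH2 → C:3 H:7 O:1
  CH(SCH3) → C:2 H:4 S:1
  CH2 → C:1 H:2
  CH2 → C:1 H:2
  CH(N(CH3)2) → C:3 H:7 N:1
  CH2SH → C:1 H:3 S:1
Element totals:
  C: 11
  H: 25
  N: 1
  O: 1
  S: 2
Molecular formula: C11H25NOS2.
  M = 11(12.011) + 25(1.008) + 14.007 + 15.999 + 2(32.06)
    = 132.121 + 25.200 + 14.007 + 15.999 + 64.120 = 251.447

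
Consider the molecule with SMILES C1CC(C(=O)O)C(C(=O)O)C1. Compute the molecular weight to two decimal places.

158.15 g/mol

Atom tally by fragment:
  cyclopentane ring core → C:5 H:10
  (− 2 ring H displaced by substituents)
  + COOH → C:1 H:1 O:2
  + COOH → C:1 H:1 O:2
Element totals:
  C: 7
  H: 10
  O: 4
Molecular formula: C7H10O4.
  M = 7(12.011) + 10(1.008) + 4(15.999)
    = 84.077 + 10.080 + 63.996 = 158.153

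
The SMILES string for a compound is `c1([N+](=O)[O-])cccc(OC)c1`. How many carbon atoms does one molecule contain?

Atom tally by fragment:
  benzene ring core → C:6 H:6
  (− 2 ring H displaced by substituents)
  + NO2 → N:1 O:2
  + OCH3 → C:1 H:3 O:1
Element totals:
  C: 7
  H: 7
  N: 1
  O: 3

7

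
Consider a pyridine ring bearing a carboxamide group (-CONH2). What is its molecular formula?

Atom tally by fragment:
  pyridine ring core → C:5 H:5 N:1
  (− 1 ring H displaced by substituents)
  + CONH2 → C:1 H:2 O:1 N:1
Element totals:
  C: 6
  H: 6
  N: 2
  O: 1

C6H6N2O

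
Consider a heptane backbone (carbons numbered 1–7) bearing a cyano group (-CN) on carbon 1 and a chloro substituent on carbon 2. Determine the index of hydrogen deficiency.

Atom tally by fragment:
  NCCH2 → C:2 H:2 N:1
  CH(Cl) → C:1 H:1 Cl:1
  CH2 → C:1 H:2
  CH2 → C:1 H:2
  CH2 → C:1 H:2
  CH2 → C:1 H:2
  CH3 → C:1 H:3
Element totals:
  C: 8
  H: 14
  Cl: 1
  N: 1
Molecular formula: C8H14ClN.
DoU = (2C + 2 + N − H − X) / 2 = (2·8 + 2 + 1 − 14 − 1) / 2 = 2.

2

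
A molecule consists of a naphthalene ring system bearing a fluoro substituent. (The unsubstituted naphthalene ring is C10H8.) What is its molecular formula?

Atom tally by fragment:
  naphthalene ring system core → C:10 H:8
  (− 1 ring H displaced by substituents)
  + F → F:1
Element totals:
  C: 10
  H: 7
  F: 1

C10H7F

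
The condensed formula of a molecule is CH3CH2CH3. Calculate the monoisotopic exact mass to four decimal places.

44.0626

Element totals:
  C: 3
  H: 8
Molecular formula: C3H8.
  M = 3(12.0) + 8(1.007825)
    = 36.000000 + 8.062600 = 44.062600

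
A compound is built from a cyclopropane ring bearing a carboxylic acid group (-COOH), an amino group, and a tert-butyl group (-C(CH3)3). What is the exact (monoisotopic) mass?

Atom tally by fragment:
  cyclopropane ring core → C:3 H:6
  (− 3 ring H displaced by substituents)
  + COOH → C:1 H:1 O:2
  + NH2 → N:1 H:2
  + C(CH3)3 → C:4 H:9
Element totals:
  C: 8
  H: 15
  N: 1
  O: 2
Molecular formula: C8H15NO2.
  M = 8(12.0) + 15(1.007825) + 14.003074 + 2(15.994915)
    = 96.000000 + 15.117375 + 14.003074 + 31.989830 = 157.110279

157.1103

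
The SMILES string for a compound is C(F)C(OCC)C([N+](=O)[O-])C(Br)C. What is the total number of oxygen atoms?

3

Atom tally by fragment:
  FCH2 → C:1 H:2 F:1
  CH(OC2H5) → C:3 H:6 O:1
  CH(NO2) → C:1 H:1 N:1 O:2
  CH(Br) → C:1 H:1 Br:1
  CH3 → C:1 H:3
Element totals:
  C: 7
  H: 13
  Br: 1
  F: 1
  N: 1
  O: 3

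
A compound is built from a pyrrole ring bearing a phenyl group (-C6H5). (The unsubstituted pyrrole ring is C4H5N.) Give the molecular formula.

Atom tally by fragment:
  pyrrole ring core → C:4 H:5 N:1
  (− 1 ring H displaced by substituents)
  + C6H5 → C:6 H:5
Element totals:
  C: 10
  H: 9
  N: 1

C10H9N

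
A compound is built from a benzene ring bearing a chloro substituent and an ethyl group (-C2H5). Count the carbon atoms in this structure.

Atom tally by fragment:
  benzene ring core → C:6 H:6
  (− 2 ring H displaced by substituents)
  + Cl → Cl:1
  + C2H5 → C:2 H:5
Element totals:
  C: 8
  H: 9
  Cl: 1

8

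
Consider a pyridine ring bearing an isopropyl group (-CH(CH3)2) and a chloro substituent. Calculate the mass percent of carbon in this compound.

61.74%

Atom tally by fragment:
  pyridine ring core → C:5 H:5 N:1
  (− 2 ring H displaced by substituents)
  + CH(CH3)2 → C:3 H:7
  + Cl → Cl:1
Element totals:
  C: 8
  H: 10
  Cl: 1
  N: 1
Molecular formula: C8H10ClN.
Molar mass = 155.625 g/mol.
Mass from C: 8 × 12.011 = 96.088 g/mol.
%C = 96.088 / 155.625 × 100 = 61.74%.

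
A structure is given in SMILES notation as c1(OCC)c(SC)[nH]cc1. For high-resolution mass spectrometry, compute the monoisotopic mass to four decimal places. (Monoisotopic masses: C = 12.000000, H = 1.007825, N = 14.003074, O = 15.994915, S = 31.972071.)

Atom tally by fragment:
  pyrrole ring core → C:4 H:5 N:1
  (− 2 ring H displaced by substituents)
  + OC2H5 → C:2 H:5 O:1
  + SCH3 → C:1 H:3 S:1
Element totals:
  C: 7
  H: 11
  N: 1
  O: 1
  S: 1
Molecular formula: C7H11NOS.
  M = 7(12.0) + 11(1.007825) + 14.003074 + 15.994915 + 31.972071
    = 84.000000 + 11.086075 + 14.003074 + 15.994915 + 31.972071 = 157.056135

157.0561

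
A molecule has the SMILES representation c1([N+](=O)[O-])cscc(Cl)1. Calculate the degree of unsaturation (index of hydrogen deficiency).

Atom tally by fragment:
  thiophene ring core → C:4 H:4 S:1
  (− 2 ring H displaced by substituents)
  + NO2 → N:1 O:2
  + Cl → Cl:1
Element totals:
  C: 4
  H: 2
  Cl: 1
  N: 1
  O: 2
  S: 1
Molecular formula: C4H2ClNO2S.
DoU = (2C + 2 + N − H − X) / 2 = (2·4 + 2 + 1 − 2 − 1) / 2 = 4.

4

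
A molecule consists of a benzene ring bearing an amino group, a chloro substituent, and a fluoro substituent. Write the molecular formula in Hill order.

C6H5ClFN

Atom tally by fragment:
  benzene ring core → C:6 H:6
  (− 3 ring H displaced by substituents)
  + NH2 → N:1 H:2
  + Cl → Cl:1
  + F → F:1
Element totals:
  C: 6
  H: 5
  Cl: 1
  F: 1
  N: 1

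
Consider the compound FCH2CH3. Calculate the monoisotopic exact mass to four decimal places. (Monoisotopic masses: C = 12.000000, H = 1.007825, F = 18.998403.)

48.0375

Atom tally by fragment:
  FCH2 → C:1 H:2 F:1
  CH3 → C:1 H:3
Element totals:
  C: 2
  H: 5
  F: 1
Molecular formula: C2H5F.
  M = 2(12.0) + 5(1.007825) + 18.998403
    = 24.000000 + 5.039125 + 18.998403 = 48.037528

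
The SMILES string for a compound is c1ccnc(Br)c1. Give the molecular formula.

C5H4BrN

Atom tally by fragment:
  pyridine ring core → C:5 H:5 N:1
  (− 1 ring H displaced by substituents)
  + Br → Br:1
Element totals:
  C: 5
  H: 4
  Br: 1
  N: 1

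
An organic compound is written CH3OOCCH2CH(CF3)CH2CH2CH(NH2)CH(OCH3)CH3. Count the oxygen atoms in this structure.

Element totals:
  C: 11
  H: 20
  F: 3
  N: 1
  O: 3

3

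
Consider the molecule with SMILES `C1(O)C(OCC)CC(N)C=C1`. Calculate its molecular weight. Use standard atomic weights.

Atom tally by fragment:
  cyclohexene ring core → C:6 H:10
  (− 3 ring H displaced by substituents)
  + OH → O:1 H:1
  + OC2H5 → C:2 H:5 O:1
  + NH2 → N:1 H:2
Element totals:
  C: 8
  H: 15
  N: 1
  O: 2
Molecular formula: C8H15NO2.
  M = 8(12.011) + 15(1.008) + 14.007 + 2(15.999)
    = 96.088 + 15.120 + 14.007 + 31.998 = 157.213

157.21 g/mol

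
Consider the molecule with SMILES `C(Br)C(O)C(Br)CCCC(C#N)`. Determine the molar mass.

Atom tally by fragment:
  BrCH2 → C:1 H:2 Br:1
  CH(OH) → C:1 H:2 O:1
  CH(Br) → C:1 H:1 Br:1
  CH2 → C:1 H:2
  CH2 → C:1 H:2
  CH2 → C:1 H:2
  CH2CN → C:2 H:2 N:1
Element totals:
  C: 8
  H: 13
  Br: 2
  N: 1
  O: 1
Molecular formula: C8H13Br2NO.
  M = 8(12.011) + 13(1.008) + 2(79.904) + 14.007 + 15.999
    = 96.088 + 13.104 + 159.808 + 14.007 + 15.999 = 299.006

299.01 g/mol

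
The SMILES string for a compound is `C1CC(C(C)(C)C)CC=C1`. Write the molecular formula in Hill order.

Atom tally by fragment:
  cyclohexene ring core → C:6 H:10
  (− 1 ring H displaced by substituents)
  + C(CH3)3 → C:4 H:9
Element totals:
  C: 10
  H: 18

C10H18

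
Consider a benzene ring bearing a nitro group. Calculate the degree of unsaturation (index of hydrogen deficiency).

5

Atom tally by fragment:
  benzene ring core → C:6 H:6
  (− 1 ring H displaced by substituents)
  + NO2 → N:1 O:2
Element totals:
  C: 6
  H: 5
  N: 1
  O: 2
Molecular formula: C6H5NO2.
DoU = (2C + 2 + N − H − X) / 2 = (2·6 + 2 + 1 − 5 − 0) / 2 = 5.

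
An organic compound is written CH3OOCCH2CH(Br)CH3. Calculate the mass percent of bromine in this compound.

44.14%

Atom tally by fragment:
  CH3OOCCH2 → C:3 H:5 O:2
  CH(Br) → C:1 H:1 Br:1
  CH3 → C:1 H:3
Element totals:
  C: 5
  H: 9
  Br: 1
  O: 2
Molecular formula: C5H9BrO2.
Molar mass = 181.029 g/mol.
Mass from Br: 1 × 79.904 = 79.904 g/mol.
%Br = 79.904 / 181.029 × 100 = 44.14%.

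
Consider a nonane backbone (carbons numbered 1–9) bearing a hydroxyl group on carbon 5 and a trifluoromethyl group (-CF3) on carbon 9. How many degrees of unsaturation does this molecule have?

Atom tally by fragment:
  CH3 → C:1 H:3
  CH2 → C:1 H:2
  CH2 → C:1 H:2
  CH2 → C:1 H:2
  CH(OH) → C:1 H:2 O:1
  CH2 → C:1 H:2
  CH2 → C:1 H:2
  CH2 → C:1 H:2
  CH2CF3 → C:2 H:2 F:3
Element totals:
  C: 10
  H: 19
  F: 3
  O: 1
Molecular formula: C10H19F3O.
DoU = (2C + 2 + N − H − X) / 2 = (2·10 + 2 + 0 − 19 − 3) / 2 = 0.

0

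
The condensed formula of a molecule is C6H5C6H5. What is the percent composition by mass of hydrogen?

6.54%

Atom tally by fragment:
  benzene ring core → C:6 H:6
  (− 1 ring H displaced by substituents)
  + C6H5 → C:6 H:5
Element totals:
  C: 12
  H: 10
Molecular formula: C12H10.
Molar mass = 154.212 g/mol.
Mass from H: 10 × 1.008 = 10.080 g/mol.
%H = 10.080 / 154.212 × 100 = 6.54%.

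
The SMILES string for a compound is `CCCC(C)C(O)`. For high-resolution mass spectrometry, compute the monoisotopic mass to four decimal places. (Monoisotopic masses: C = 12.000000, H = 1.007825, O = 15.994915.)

102.1045

Atom tally by fragment:
  CH3 → C:1 H:3
  CH2 → C:1 H:2
  CH2 → C:1 H:2
  CH(CH3) → C:2 H:4
  CH2OH → C:1 H:3 O:1
Element totals:
  C: 6
  H: 14
  O: 1
Molecular formula: C6H14O.
  M = 6(12.0) + 14(1.007825) + 15.994915
    = 72.000000 + 14.109550 + 15.994915 = 102.104465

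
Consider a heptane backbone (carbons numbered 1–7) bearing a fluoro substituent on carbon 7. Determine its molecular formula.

C7H15F

Atom tally by fragment:
  CH3 → C:1 H:3
  CH2 → C:1 H:2
  CH2 → C:1 H:2
  CH2 → C:1 H:2
  CH2 → C:1 H:2
  CH2 → C:1 H:2
  CH2F → C:1 H:2 F:1
Element totals:
  C: 7
  H: 15
  F: 1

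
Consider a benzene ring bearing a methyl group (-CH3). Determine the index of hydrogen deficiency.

4

Atom tally by fragment:
  benzene ring core → C:6 H:6
  (− 1 ring H displaced by substituents)
  + CH3 → C:1 H:3
Element totals:
  C: 7
  H: 8
Molecular formula: C7H8.
DoU = (2C + 2 + N − H − X) / 2 = (2·7 + 2 + 0 − 8 − 0) / 2 = 4.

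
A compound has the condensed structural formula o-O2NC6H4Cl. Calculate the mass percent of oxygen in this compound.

Atom tally by fragment:
  benzene ring core → C:6 H:6
  (− 2 ring H displaced by substituents)
  + NO2 → N:1 O:2
  + Cl → Cl:1
Element totals:
  C: 6
  H: 4
  Cl: 1
  N: 1
  O: 2
Molecular formula: C6H4ClNO2.
Molar mass = 157.553 g/mol.
Mass from O: 2 × 15.999 = 31.998 g/mol.
%O = 31.998 / 157.553 × 100 = 20.31%.

20.31%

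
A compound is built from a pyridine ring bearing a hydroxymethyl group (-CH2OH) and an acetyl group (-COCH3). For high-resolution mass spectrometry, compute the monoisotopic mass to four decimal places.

Atom tally by fragment:
  pyridine ring core → C:5 H:5 N:1
  (− 2 ring H displaced by substituents)
  + CH2OH → C:1 H:3 O:1
  + COCH3 → C:2 H:3 O:1
Element totals:
  C: 8
  H: 9
  N: 1
  O: 2
Molecular formula: C8H9NO2.
  M = 8(12.0) + 9(1.007825) + 14.003074 + 2(15.994915)
    = 96.000000 + 9.070425 + 14.003074 + 31.989830 = 151.063329

151.0633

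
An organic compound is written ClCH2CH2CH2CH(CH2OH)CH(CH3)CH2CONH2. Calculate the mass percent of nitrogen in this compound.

Atom tally by fragment:
  ClCH2 → C:1 H:2 Cl:1
  CH2 → C:1 H:2
  CH2 → C:1 H:2
  CH(CH2OH) → C:2 H:4 O:1
  CH(CH3) → C:2 H:4
  CH2CONH2 → C:2 H:4 O:1 N:1
Element totals:
  C: 9
  H: 18
  Cl: 1
  N: 1
  O: 2
Molecular formula: C9H18ClNO2.
Molar mass = 207.698 g/mol.
Mass from N: 1 × 14.007 = 14.007 g/mol.
%N = 14.007 / 207.698 × 100 = 6.74%.

6.74%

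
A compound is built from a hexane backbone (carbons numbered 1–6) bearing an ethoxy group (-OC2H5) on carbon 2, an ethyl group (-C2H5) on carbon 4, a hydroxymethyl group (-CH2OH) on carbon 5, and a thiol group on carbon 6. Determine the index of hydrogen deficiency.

Atom tally by fragment:
  CH3 → C:1 H:3
  CH(OC2H5) → C:3 H:6 O:1
  CH2 → C:1 H:2
  CH(C2H5) → C:3 H:6
  CH(CH2OH) → C:2 H:4 O:1
  CH2SH → C:1 H:3 S:1
Element totals:
  C: 11
  H: 24
  O: 2
  S: 1
Molecular formula: C11H24O2S.
DoU = (2C + 2 + N − H − X) / 2 = (2·11 + 2 + 0 − 24 − 0) / 2 = 0.

0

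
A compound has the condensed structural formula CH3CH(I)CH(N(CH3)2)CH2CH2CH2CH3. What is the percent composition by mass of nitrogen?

Element totals:
  C: 9
  H: 20
  I: 1
  N: 1
Molecular formula: C9H20IN.
Molar mass = 269.170 g/mol.
Mass from N: 1 × 14.007 = 14.007 g/mol.
%N = 14.007 / 269.170 × 100 = 5.20%.

5.20%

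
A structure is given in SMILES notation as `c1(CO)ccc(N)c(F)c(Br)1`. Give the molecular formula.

C7H7BrFNO

Atom tally by fragment:
  benzene ring core → C:6 H:6
  (− 4 ring H displaced by substituents)
  + CH2OH → C:1 H:3 O:1
  + NH2 → N:1 H:2
  + F → F:1
  + Br → Br:1
Element totals:
  C: 7
  H: 7
  Br: 1
  F: 1
  N: 1
  O: 1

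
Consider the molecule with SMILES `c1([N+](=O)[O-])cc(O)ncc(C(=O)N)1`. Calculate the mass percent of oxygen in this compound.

34.95%

Atom tally by fragment:
  pyridine ring core → C:5 H:5 N:1
  (− 3 ring H displaced by substituents)
  + NO2 → N:1 O:2
  + OH → O:1 H:1
  + CONH2 → C:1 H:2 O:1 N:1
Element totals:
  C: 6
  H: 5
  N: 3
  O: 4
Molecular formula: C6H5N3O4.
Molar mass = 183.123 g/mol.
Mass from O: 4 × 15.999 = 63.996 g/mol.
%O = 63.996 / 183.123 × 100 = 34.95%.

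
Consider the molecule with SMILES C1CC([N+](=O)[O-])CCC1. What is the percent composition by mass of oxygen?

24.77%

Atom tally by fragment:
  cyclohexane ring core → C:6 H:12
  (− 1 ring H displaced by substituents)
  + NO2 → N:1 O:2
Element totals:
  C: 6
  H: 11
  N: 1
  O: 2
Molecular formula: C6H11NO2.
Molar mass = 129.159 g/mol.
Mass from O: 2 × 15.999 = 31.998 g/mol.
%O = 31.998 / 129.159 × 100 = 24.77%.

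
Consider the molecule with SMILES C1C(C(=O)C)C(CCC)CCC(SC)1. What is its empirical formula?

C12H22OS

Atom tally by fragment:
  cyclohexane ring core → C:6 H:12
  (− 3 ring H displaced by substituents)
  + COCH3 → C:2 H:3 O:1
  + CH2CH2CH3 → C:3 H:7
  + SCH3 → C:1 H:3 S:1
Element totals:
  C: 12
  H: 22
  O: 1
  S: 1
Molecular formula: C12H22OS.
gcd of subscripts (12, 22, 1, 1) = 1, so the empirical formula equals the molecular formula.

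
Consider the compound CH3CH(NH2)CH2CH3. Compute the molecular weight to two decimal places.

Atom tally by fragment:
  CH3 → C:1 H:3
  CH(NH2) → C:1 H:3 N:1
  CH2 → C:1 H:2
  CH3 → C:1 H:3
Element totals:
  C: 4
  H: 11
  N: 1
Molecular formula: C4H11N.
  M = 4(12.011) + 11(1.008) + 14.007
    = 48.044 + 11.088 + 14.007 = 73.139

73.14 g/mol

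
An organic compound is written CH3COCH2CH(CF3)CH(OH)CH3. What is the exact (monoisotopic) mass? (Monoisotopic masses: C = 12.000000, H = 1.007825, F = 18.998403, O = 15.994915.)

184.0711

Atom tally by fragment:
  CH3COCH2 → C:3 H:5 O:1
  CH(CF3) → C:2 H:1 F:3
  CH(OH) → C:1 H:2 O:1
  CH3 → C:1 H:3
Element totals:
  C: 7
  H: 11
  F: 3
  O: 2
Molecular formula: C7H11F3O2.
  M = 7(12.0) + 11(1.007825) + 3(18.998403) + 2(15.994915)
    = 84.000000 + 11.086075 + 56.995209 + 31.989830 = 184.071114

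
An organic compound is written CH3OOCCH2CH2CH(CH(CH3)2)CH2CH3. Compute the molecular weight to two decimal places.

172.27 g/mol

Atom tally by fragment:
  CH3OOCCH2 → C:3 H:5 O:2
  CH2 → C:1 H:2
  CH(CH(CH3)2) → C:4 H:8
  CH2 → C:1 H:2
  CH3 → C:1 H:3
Element totals:
  C: 10
  H: 20
  O: 2
Molecular formula: C10H20O2.
  M = 10(12.011) + 20(1.008) + 2(15.999)
    = 120.110 + 20.160 + 31.998 = 172.268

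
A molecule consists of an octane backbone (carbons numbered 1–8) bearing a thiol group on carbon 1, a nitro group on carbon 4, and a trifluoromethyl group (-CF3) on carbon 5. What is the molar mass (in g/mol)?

Atom tally by fragment:
  HSCH2 → C:1 H:3 S:1
  CH2 → C:1 H:2
  CH2 → C:1 H:2
  CH(NO2) → C:1 H:1 N:1 O:2
  CH(CF3) → C:2 H:1 F:3
  CH2 → C:1 H:2
  CH2 → C:1 H:2
  CH3 → C:1 H:3
Element totals:
  C: 9
  H: 16
  F: 3
  N: 1
  O: 2
  S: 1
Molecular formula: C9H16F3NO2S.
  M = 9(12.011) + 16(1.008) + 3(18.998) + 14.007 + 2(15.999) + 32.06
    = 108.099 + 16.128 + 56.994 + 14.007 + 31.998 + 32.060 = 259.286

259.29 g/mol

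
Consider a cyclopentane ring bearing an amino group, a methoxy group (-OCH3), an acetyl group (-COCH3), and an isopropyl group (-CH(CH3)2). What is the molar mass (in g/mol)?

199.29 g/mol

Atom tally by fragment:
  cyclopentane ring core → C:5 H:10
  (− 4 ring H displaced by substituents)
  + NH2 → N:1 H:2
  + OCH3 → C:1 H:3 O:1
  + COCH3 → C:2 H:3 O:1
  + CH(CH3)2 → C:3 H:7
Element totals:
  C: 11
  H: 21
  N: 1
  O: 2
Molecular formula: C11H21NO2.
  M = 11(12.011) + 21(1.008) + 14.007 + 2(15.999)
    = 132.121 + 21.168 + 14.007 + 31.998 = 199.294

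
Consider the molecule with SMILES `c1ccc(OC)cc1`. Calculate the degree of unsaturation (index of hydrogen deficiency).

Atom tally by fragment:
  benzene ring core → C:6 H:6
  (− 1 ring H displaced by substituents)
  + OCH3 → C:1 H:3 O:1
Element totals:
  C: 7
  H: 8
  O: 1
Molecular formula: C7H8O.
DoU = (2C + 2 + N − H − X) / 2 = (2·7 + 2 + 0 − 8 − 0) / 2 = 4.

4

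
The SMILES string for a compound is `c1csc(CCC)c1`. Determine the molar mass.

126.22 g/mol

Atom tally by fragment:
  thiophene ring core → C:4 H:4 S:1
  (− 1 ring H displaced by substituents)
  + CH2CH2CH3 → C:3 H:7
Element totals:
  C: 7
  H: 10
  S: 1
Molecular formula: C7H10S.
  M = 7(12.011) + 10(1.008) + 32.06
    = 84.077 + 10.080 + 32.060 = 126.217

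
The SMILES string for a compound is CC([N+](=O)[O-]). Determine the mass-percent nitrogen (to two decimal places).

18.66%

Atom tally by fragment:
  CH3 → C:1 H:3
  CH2NO2 → C:1 H:2 N:1 O:2
Element totals:
  C: 2
  H: 5
  N: 1
  O: 2
Molecular formula: C2H5NO2.
Molar mass = 75.067 g/mol.
Mass from N: 1 × 14.007 = 14.007 g/mol.
%N = 14.007 / 75.067 × 100 = 18.66%.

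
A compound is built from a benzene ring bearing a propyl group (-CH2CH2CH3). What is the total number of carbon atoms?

Atom tally by fragment:
  benzene ring core → C:6 H:6
  (− 1 ring H displaced by substituents)
  + CH2CH2CH3 → C:3 H:7
Element totals:
  C: 9
  H: 12

9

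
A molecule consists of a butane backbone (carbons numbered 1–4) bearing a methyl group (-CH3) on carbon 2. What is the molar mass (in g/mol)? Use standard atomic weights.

Atom tally by fragment:
  CH3 → C:1 H:3
  CH(CH3) → C:2 H:4
  CH2 → C:1 H:2
  CH3 → C:1 H:3
Element totals:
  C: 5
  H: 12
Molecular formula: C5H12.
  M = 5(12.011) + 12(1.008)
    = 60.055 + 12.096 = 72.151

72.15 g/mol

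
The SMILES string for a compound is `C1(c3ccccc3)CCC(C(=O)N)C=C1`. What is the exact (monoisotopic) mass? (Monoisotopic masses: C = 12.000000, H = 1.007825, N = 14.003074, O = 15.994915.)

201.1154

Atom tally by fragment:
  cyclohexene ring core → C:6 H:10
  (− 2 ring H displaced by substituents)
  + C6H5 → C:6 H:5
  + CONH2 → C:1 H:2 O:1 N:1
Element totals:
  C: 13
  H: 15
  N: 1
  O: 1
Molecular formula: C13H15NO.
  M = 13(12.0) + 15(1.007825) + 14.003074 + 15.994915
    = 156.000000 + 15.117375 + 14.003074 + 15.994915 = 201.115364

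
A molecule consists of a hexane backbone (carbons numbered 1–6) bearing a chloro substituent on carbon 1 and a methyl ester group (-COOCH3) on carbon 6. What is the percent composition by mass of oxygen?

17.91%

Atom tally by fragment:
  ClCH2 → C:1 H:2 Cl:1
  CH2 → C:1 H:2
  CH2 → C:1 H:2
  CH2 → C:1 H:2
  CH2 → C:1 H:2
  CH2COOCH3 → C:3 H:5 O:2
Element totals:
  C: 8
  H: 15
  Cl: 1
  O: 2
Molecular formula: C8H15ClO2.
Molar mass = 178.656 g/mol.
Mass from O: 2 × 15.999 = 31.998 g/mol.
%O = 31.998 / 178.656 × 100 = 17.91%.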